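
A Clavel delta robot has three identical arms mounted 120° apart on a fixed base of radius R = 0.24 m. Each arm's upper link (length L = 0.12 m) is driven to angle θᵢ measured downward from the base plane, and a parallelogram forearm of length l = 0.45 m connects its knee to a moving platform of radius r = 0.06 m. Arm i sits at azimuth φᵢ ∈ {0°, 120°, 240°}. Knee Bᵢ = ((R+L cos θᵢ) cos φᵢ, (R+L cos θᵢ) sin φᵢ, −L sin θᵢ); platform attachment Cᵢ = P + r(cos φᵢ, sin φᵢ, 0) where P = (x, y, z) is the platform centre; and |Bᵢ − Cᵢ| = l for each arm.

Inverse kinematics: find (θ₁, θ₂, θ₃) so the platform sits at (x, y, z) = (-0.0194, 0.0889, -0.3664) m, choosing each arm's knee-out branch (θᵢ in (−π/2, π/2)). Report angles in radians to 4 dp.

θ₁ = 0.4365, θ₂ = -0.2617, θ₃ = 0.6981

rotate P by −φ1: (-0.0194, 0.0889, -0.3664)
  e−x'=0.1994;  (l²−L²−(e−x')²−y'²−z²)/2L = 0.0258
  √(A²+B²)=0.4171;  θ1 = -1.0724+1.5090 ≈ 0.4365
arm 2 (φ=120.0°): x'=0.0867, y'=-0.0276
  e−x'=0.0933;  (l²−L²−(e−x')²−y'²−z²)/2L = 0.1849
  θ2 = atan2(B,A) + arccos(C/0.3781) = -0.2617
rotate P by −φ3: (-0.0673, -0.0613, -0.3664)
  e−x'=0.2473;  (l²−L²−(e−x')²−y'²−z²)/2L = -0.0461
  θ3 = atan2(B,A) + arccos(C/0.4420) = 0.6981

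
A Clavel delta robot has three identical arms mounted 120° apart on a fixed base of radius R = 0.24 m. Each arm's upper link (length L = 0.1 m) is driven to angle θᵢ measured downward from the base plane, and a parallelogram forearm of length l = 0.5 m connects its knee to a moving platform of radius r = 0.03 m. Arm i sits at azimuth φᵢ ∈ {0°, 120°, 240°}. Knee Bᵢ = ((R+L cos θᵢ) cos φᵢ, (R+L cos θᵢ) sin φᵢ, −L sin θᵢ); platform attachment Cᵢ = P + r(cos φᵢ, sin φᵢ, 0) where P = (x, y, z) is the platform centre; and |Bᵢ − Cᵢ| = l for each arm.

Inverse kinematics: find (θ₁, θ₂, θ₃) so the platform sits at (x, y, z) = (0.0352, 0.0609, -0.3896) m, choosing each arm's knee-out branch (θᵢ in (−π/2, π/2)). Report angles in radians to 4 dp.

θ₁ = -0.2620, θ₂ = -0.2614, θ₃ = 0.5233

φ1=0.0° → target in arm frame (0.0352, 0.0609)
  A cos θ + B sin θ = C:  0.1748·cos θ + -0.3896·sin θ = 0.2697
  θ1 = atan2(B,A) + arccos(C/0.4270) = -0.2620
arm 2 (φ=120.0°): x'=0.0351, y'=-0.0609
  A cos θ + B sin θ = C:  0.1749·cos θ + -0.3896·sin θ = 0.2696
  θ2 = atan2(B,A) + arccos(C/0.4270) = -0.2614
arm 3 (φ=240.0°): x'=-0.0703, y'=0.0000
  A=0.2803, B=-0.3896, C=(l²−L²−A²−y'²−z²)/(2L)=0.0481
  θ3 = atan2(B,A) + arccos(C/0.4800) = 0.5233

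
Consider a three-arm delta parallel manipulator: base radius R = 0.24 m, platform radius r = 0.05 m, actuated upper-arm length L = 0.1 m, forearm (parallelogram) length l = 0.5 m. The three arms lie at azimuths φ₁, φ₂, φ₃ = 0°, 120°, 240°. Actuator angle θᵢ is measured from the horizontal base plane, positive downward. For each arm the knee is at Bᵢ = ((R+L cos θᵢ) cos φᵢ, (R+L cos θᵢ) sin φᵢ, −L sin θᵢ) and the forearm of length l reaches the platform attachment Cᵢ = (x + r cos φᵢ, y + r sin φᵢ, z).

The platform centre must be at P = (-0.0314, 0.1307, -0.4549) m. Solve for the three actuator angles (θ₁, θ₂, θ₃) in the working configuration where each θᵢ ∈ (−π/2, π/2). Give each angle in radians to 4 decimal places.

rotate P by −φ1: (-0.0314, 0.1307, -0.4549)
  A=0.2214, B=-0.4549, C=(l²−L²−A²−y'²−z²)/(2L)=-0.1652
  √(A²+B²)=0.5059;  θ1 = -1.1178+1.9034 ≈ 0.7855
rotate P by −φ2: (0.1289, -0.0382, -0.4549)
  e−x'=0.0611;  (l²−L²−(e−x')²−y'²−z²)/2L = 0.1394
  θ2 = atan2(B,A) + arccos(C/0.4590) = -0.1750
arm 3 (φ=240.0°): x'=-0.0975, y'=-0.0925
  A=0.2875, B=-0.4549, C=(l²−L²−A²−y'²−z²)/(2L)=-0.2907
  √(A²+B²)=0.5381;  θ3 = -1.0072+2.1416 ≈ 1.1344

θ₁ = 0.7855, θ₂ = -0.1750, θ₃ = 1.1344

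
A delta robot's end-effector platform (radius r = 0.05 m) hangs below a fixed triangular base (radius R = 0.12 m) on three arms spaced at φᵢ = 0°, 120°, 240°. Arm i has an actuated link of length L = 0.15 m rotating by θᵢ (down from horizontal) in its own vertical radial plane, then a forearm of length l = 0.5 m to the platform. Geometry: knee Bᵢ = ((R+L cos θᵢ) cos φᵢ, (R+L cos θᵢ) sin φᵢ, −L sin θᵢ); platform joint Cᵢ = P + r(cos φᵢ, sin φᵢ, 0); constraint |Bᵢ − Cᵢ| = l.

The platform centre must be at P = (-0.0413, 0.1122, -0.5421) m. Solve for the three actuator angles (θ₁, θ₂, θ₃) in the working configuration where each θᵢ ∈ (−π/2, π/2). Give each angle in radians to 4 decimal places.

φ1=0.0° → target in arm frame (-0.0413, 0.1122)
  A=0.1113, B=-0.5421, C=(l²−L²−A²−y'²−z²)/(2L)=-0.3045
  √(A²+B²)=0.5534;  θ1 = -1.3683+2.1534 ≈ 0.7851
arm 2 (φ=120.0°): x'=0.1178, y'=-0.0203
  A cos θ + B sin θ = C:  -0.0478·cos θ + -0.5421·sin θ = -0.2302
  √(A²+B²)=0.5442;  θ2 = -1.6588+2.0076 ≈ 0.3489
φ3=240.0° → target in arm frame (-0.0765, -0.0919)
  A=0.1465, B=-0.5421, C=(l²−L²−A²−y'²−z²)/(2L)=-0.3209
  γ=atan2(-0.5421,0.1465)=-1.3068;  ψ=arccos(-0.5715)=2.1791;  θ3=γ+ψ≈0.8723

θ₁ = 0.7851, θ₂ = 0.3489, θ₃ = 0.8723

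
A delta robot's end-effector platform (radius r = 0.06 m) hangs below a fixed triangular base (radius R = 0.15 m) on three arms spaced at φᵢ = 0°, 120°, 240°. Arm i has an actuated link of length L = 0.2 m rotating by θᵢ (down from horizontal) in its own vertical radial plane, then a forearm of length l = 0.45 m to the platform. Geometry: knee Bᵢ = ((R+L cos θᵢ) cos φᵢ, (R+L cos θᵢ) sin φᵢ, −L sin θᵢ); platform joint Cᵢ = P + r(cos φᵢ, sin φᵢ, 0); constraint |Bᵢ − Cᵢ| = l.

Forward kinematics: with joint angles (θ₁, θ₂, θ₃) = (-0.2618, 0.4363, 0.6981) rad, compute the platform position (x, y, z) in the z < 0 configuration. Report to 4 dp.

(0.1516, 0.0476, -0.3759)

arm 1 at φ=0.0°: ρ1 = 0.2832;  O1 = (0.2832, 0.0000, 0.0518)
arm 2 at φ=120.0°: ρ2 = 0.2713;  O2 = (-0.1356, 0.2349, -0.0845)
arm 3 at φ=240.0°: ρ3 = 0.2432;  O3 = (-0.1216, -0.2106, -0.1286)
subtract pairs → two planes through P
[-0.8376 0.4698 -0.2726]·P = -0.0021;  [-0.8096 -0.4213 -0.3606]·P = -0.0072
det = 0.7332;  x = 0.0058+-0.3877z,  y = 0.0059+-0.1110z
into |P−O₁|² = l²: 1.1626z² + 0.1102z + -0.1229 = 0;  Δ = 0.5835;  z = -0.3759 or 0.2811 → z<0 root = -0.3759
x = 0.1516, y = 0.0476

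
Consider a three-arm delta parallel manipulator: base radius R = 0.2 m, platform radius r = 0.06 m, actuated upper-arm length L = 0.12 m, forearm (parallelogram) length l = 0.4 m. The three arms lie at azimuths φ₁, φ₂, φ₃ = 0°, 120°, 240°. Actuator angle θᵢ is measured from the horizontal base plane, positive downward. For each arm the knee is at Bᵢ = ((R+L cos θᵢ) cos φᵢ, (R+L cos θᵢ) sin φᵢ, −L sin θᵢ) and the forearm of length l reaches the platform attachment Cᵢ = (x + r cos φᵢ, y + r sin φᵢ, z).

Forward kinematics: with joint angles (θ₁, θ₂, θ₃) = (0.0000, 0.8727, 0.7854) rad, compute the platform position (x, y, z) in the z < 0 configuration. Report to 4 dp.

φ1=0.0°: virtual centre (0.2600, 0.0000, 0.0000), radius l
φ2=120.0°: virtual centre (-0.1086, 0.1880, -0.0919), radius l
O3 = (0.2249·cos240.0°, 0.2249·sin240.0°, -0.0849) = (-0.1124, -0.1947, -0.0849)
subtract pairs → two planes through P
plane₁₂: -0.7371x+0.3761y+-0.1839z = -0.0120
Cramer: x(z) = 0.0148-0.2388z;  y(z) = -0.0030+0.0209z
into |P−O₁|² = l²: 1.0574z² + 0.1170z + -0.0999 = 0;  Δ = 0.4360;  z = -0.3675 or 0.2569 → z<0 root = -0.3675
x = 0.1025, y = -0.0107

(0.1025, -0.0107, -0.3675)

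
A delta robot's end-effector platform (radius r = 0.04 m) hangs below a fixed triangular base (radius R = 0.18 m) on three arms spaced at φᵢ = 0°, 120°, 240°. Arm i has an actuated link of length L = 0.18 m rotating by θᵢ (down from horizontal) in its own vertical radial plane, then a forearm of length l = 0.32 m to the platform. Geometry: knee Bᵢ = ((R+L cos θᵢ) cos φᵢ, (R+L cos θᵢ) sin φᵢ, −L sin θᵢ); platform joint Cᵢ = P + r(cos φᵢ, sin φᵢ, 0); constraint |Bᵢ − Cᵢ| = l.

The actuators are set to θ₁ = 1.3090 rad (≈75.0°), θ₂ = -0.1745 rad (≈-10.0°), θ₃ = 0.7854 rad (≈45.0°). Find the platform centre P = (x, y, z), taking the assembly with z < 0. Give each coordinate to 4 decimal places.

(-0.1214, 0.0756, -0.2164)

centre 1 = (0.1866·cos0.0°, 0.1866·sin0.0°, -0.1739) = (0.1866, 0.0000, -0.1739)
centre 2 = (0.3173·cos120.0°, 0.3173·sin120.0°, 0.0313) = (-0.1586, 0.2748, 0.0313)
φ3=240.0°: virtual centre (-0.1336, -0.2315, -0.1273), radius l
subtract pairs → two planes through P
plane₁₂: -0.6904x+0.5495y+0.4102z = 0.0366
det = 0.6716;  x = -0.0437+0.3590z,  y = 0.0117+-0.2954z
into |P−centre ₁|² = l²: 1.2162z² + 0.1755z + -0.0190 = 0;  Δ = 0.1232;  z = -0.2164 or 0.0722 → z<0 root = -0.2164
x = -0.1214, y = 0.0756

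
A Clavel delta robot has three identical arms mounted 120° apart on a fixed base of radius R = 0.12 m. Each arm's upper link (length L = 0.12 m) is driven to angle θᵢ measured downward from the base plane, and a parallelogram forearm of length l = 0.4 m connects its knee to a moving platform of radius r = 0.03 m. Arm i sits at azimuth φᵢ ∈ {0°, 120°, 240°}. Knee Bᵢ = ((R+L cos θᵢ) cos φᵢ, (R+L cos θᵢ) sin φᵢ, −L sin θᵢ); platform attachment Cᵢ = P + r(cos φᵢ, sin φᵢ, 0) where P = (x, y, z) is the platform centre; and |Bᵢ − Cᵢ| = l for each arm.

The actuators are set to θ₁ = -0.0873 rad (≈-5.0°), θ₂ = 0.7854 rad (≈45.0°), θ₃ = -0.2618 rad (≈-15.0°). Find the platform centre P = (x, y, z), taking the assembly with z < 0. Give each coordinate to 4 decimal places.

arm 1 at φ=0.0°: ρ1 = 0.2095;  O1 = (0.2095, 0.0000, 0.0105)
arm 2 at φ=120.0°: ρ2 = 0.1749;  O2 = (-0.0874, 0.1514, -0.0849)
φ3=240.0°: virtual centre (-0.1030, -0.1783, 0.0311), radius l
subtract pairs → two planes through P
[-0.5939 0.3029 -0.1906]·P = -0.0062;  [-0.6250 -0.3566 0.0412]·P = -0.0007
det = 0.4011;  x = 0.0060+-0.1384z,  y = -0.0088+0.3580z
into |P−O₁|² = l²: 1.1473z² + 0.0291z + -0.1184 = 0;  Δ = 0.5442;  z = -0.3342 or 0.3088 → z<0 root = -0.3342
x = 0.0523, y = -0.1284

(0.0523, -0.1284, -0.3342)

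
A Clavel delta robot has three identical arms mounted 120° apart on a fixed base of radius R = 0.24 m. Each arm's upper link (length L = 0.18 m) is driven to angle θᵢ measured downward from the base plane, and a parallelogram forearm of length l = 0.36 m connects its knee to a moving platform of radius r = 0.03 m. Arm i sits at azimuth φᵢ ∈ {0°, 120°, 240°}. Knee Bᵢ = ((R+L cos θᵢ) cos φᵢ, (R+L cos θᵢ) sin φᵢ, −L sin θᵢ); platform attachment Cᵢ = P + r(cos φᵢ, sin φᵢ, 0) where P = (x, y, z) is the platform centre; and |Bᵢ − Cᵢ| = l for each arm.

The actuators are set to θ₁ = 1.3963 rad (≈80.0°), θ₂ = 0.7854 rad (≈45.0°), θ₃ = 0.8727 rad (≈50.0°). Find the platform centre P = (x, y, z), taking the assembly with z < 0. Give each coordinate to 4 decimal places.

arm 1 at φ=0.0°: ρ1 = 0.2413;  S1 = (0.2413, 0.0000, -0.1773)
arm 2 at φ=120.0°: ρ2 = 0.3373;  S2 = (-0.1686, 0.2921, -0.1273)
φ3=240.0°: virtual centre (-0.1628, -0.2821, -0.1379), radius l
|S₂|²−|S₁|² = 0.0403;  |S₃|²−|S₁|² = 0.0355
plane₁₂: -0.8198x+0.5842y+0.1000z = 0.0403
Cramer: x(z) = -0.0465+0.1096z;  y(z) = 0.0038-0.0174z
quadratic in z: (1.0123)z²+(0.2913)z+(-0.0154)=0, √Δ=0.3835 → z ∈ {-0.3333, 0.0455}; z = -0.3333 (taking z<0)
x = -0.0830, y = 0.0096

(-0.0830, 0.0096, -0.3333)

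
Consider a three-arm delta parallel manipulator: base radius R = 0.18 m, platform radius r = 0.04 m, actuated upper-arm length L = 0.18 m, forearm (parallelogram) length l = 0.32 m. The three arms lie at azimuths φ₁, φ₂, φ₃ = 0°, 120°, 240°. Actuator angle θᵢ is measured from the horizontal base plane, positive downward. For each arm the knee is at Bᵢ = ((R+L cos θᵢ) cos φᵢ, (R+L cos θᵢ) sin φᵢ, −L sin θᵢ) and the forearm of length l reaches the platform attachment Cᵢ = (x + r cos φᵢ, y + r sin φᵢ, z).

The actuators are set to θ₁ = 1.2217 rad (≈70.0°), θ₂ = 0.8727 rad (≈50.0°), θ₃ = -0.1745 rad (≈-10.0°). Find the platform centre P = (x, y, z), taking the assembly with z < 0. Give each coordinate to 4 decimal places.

(-0.1021, -0.0864, -0.2212)

S1 = (0.2016·cos0.0°, 0.2016·sin0.0°, -0.1691) = (0.2016, 0.0000, -0.1691)
S2 = (0.2557·cos120.0°, 0.2557·sin120.0°, -0.1379) = (-0.1278, 0.2214, -0.1379)
S3 = (0.3173·cos240.0°, 0.3173·sin240.0°, 0.0313) = (-0.1586, -0.2748, 0.0313)
subtract pairs → two planes through P
plane₁₂: -0.6588x+0.4429y+0.0625z = 0.0152
Cramer: x(z) = -0.0333+0.3110z;  y(z) = -0.0153+0.3216z
into |P−S₁|² = l²: 1.2002z² + 0.1823z + -0.0184 = 0;  Δ = 0.1216;  z = -0.2212 or 0.0693 → z<0 root = -0.2212
x = -0.1021, y = -0.0864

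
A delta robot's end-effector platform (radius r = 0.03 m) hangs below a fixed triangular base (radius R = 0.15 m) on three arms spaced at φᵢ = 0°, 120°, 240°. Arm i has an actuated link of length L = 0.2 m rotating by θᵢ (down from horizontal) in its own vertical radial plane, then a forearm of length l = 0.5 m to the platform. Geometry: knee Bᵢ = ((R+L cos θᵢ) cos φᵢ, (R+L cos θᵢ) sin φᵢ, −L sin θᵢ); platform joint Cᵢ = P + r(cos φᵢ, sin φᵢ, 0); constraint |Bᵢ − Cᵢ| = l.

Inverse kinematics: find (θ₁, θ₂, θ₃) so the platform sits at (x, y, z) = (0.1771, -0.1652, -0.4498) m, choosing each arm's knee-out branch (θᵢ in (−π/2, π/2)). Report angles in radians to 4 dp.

rotate P by −φ1: (0.1771, -0.1652, -0.4498)
  e−x'=-0.0571;  (l²−L²−(e−x')²−y'²−z²)/2L = -0.0572
  √(A²+B²)=0.4534;  θ1 = -1.6971+1.6972 ≈ 0.0002
rotate P by −φ2: (-0.2316, -0.0708, -0.4498)
  A=0.3516, B=-0.4498, C=(l²−L²−A²−y'²−z²)/(2L)=-0.3024
  √(A²+B²)=0.5709;  θ2 = -0.9073+2.1290 ≈ 1.2217
arm 3 (φ=240.0°): x'=0.0545, y'=0.2360
  A=0.0655, B=-0.4498, C=(l²−L²−A²−y'²−z²)/(2L)=-0.1307
  √(A²+B²)=0.4545;  θ3 = -1.4262+1.8625 ≈ 0.4363

θ₁ = 0.0002, θ₂ = 1.2217, θ₃ = 0.4363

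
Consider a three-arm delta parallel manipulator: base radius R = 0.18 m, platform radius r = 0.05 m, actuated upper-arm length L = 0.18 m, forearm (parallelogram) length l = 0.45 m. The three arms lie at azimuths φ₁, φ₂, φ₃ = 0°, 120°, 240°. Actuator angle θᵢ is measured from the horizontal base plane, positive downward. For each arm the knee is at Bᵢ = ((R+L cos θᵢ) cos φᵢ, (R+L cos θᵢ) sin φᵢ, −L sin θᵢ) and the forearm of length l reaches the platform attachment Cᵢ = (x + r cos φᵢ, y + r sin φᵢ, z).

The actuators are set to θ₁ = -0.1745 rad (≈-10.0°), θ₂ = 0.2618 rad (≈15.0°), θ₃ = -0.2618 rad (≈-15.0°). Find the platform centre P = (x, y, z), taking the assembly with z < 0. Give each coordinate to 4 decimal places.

arm 1 at φ=0.0°: ρ1 = 0.3073;  S1 = (0.3073, 0.0000, 0.0313)
arm 2 at φ=120.0°: ρ2 = 0.3039;  S2 = (-0.1519, 0.2632, -0.0466)
arm 3 at φ=240.0°: ρ3 = 0.3039;  S3 = (-0.1519, -0.2632, 0.0466)
eliminate P² terms by subtracting sphere 1 from 2 and 3
[-0.9184 0.5263 -0.1557]·P = -0.0009;  [-0.9184 -0.5263 0.0307]·P = -0.0009
det = 0.9667;  x = 0.0010+-0.0681z,  y = 0.0000+0.1770z
into |P−S₁|² = l²: 1.0360z² + -0.0208z + -0.1077 = 0;  Δ = 0.4467;  z = -0.3125 or 0.3326 → z<0 root = -0.3125
x = 0.0222, y = -0.0553

(0.0222, -0.0553, -0.3125)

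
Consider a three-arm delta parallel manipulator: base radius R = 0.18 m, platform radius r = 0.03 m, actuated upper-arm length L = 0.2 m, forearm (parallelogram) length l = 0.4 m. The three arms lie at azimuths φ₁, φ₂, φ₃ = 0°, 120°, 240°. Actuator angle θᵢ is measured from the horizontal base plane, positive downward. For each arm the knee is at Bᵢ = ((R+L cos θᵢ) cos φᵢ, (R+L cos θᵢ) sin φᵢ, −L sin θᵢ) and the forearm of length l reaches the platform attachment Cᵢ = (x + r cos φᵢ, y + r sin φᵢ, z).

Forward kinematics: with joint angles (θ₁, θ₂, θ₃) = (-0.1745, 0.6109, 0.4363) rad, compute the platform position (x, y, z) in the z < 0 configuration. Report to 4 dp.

(0.0759, -0.0199, -0.2588)

centre 1 = (0.3470·cos0.0°, 0.3470·sin0.0°, 0.0347) = (0.3470, 0.0000, 0.0347)
arm 2 at φ=120.0°: ρ2 = 0.3138;  centre 2 = (-0.1569, 0.2718, -0.1147)
φ3=240.0°: virtual centre (-0.1656, -0.2869, -0.0845), radius l
subtract pairs → two planes through P
plane₁₂: -1.0078x+0.5436y+-0.2989z = -0.0099
Cramer: x(z) = 0.0073-0.2652z;  y(z) = -0.0048+0.0582z
into |P−centre ₁|² = l²: 1.0737z² + 0.1102z + -0.0434 = 0;  Δ = 0.1985;  z = -0.2588 or 0.1562 → z<0 root = -0.2588
x = 0.0759, y = -0.0199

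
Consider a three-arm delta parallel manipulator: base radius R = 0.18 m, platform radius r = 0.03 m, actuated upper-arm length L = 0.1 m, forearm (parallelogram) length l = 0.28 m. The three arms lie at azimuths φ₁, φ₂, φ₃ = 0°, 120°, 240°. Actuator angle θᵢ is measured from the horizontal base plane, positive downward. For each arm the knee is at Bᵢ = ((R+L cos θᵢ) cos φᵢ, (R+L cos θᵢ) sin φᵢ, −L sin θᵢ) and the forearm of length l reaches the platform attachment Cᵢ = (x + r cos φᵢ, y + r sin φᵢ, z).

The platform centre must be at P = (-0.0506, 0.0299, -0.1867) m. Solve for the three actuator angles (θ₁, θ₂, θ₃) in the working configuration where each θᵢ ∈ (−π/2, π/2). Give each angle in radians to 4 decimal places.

rotate P by −φ1: (-0.0506, 0.0299, -0.1867)
  A=0.2006, B=-0.1867, C=(l²−L²−A²−y'²−z²)/(2L)=-0.0380
  √(A²+B²)=0.2740;  θ1 = -0.7495+1.7098 ≈ 0.9602
rotate P by −φ2: (0.0512, 0.0289, -0.1867)
  A=0.0988, B=-0.1867, C=(l²−L²−A²−y'²−z²)/(2L)=0.1147
  γ=atan2(-0.1867,0.0988)=-1.0840;  ψ=arccos(0.5432)=0.9966;  θ2=γ+ψ≈-0.0875
φ3=240.0° → target in arm frame (-0.0006, -0.0588)
  A cos θ + B sin θ = C:  0.1506·cos θ + -0.1867·sin θ = 0.0371
  θ3 = atan2(B,A) + arccos(C/0.2399) = 0.5237

θ₁ = 0.9602, θ₂ = -0.0875, θ₃ = 0.5237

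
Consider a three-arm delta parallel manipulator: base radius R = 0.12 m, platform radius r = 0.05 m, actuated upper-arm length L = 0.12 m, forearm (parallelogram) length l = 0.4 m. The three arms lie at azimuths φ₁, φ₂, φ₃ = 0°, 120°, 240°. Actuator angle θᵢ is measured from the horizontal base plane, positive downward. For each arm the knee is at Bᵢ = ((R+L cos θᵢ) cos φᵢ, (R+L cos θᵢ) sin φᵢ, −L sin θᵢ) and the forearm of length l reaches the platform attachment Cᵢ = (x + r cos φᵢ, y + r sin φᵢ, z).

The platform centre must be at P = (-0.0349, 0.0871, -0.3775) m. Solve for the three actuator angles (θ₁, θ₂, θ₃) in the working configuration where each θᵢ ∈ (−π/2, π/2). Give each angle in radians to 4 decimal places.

φ1=0.0° → target in arm frame (-0.0349, 0.0871)
  e−x'=0.1049;  (l²−L²−(e−x')²−y'²−z²)/2L = -0.0646
  θ1 = atan2(B,A) + arccos(C/0.3918) = 0.4366
arm 2 (φ=120.0°): x'=0.0929, y'=-0.0133
  A=-0.0229, B=-0.3775, C=(l²−L²−A²−y'²−z²)/(2L)=0.0100
  √(A²+B²)=0.3782;  θ2 = -1.6313+1.5444 ≈ -0.0869
rotate P by −φ3: (-0.0580, -0.0738, -0.3775)
  A cos θ + B sin θ = C:  0.1280·cos θ + -0.3775·sin θ = -0.0780
  θ3 = atan2(B,A) + arccos(C/0.3986) = 0.5239

θ₁ = 0.4366, θ₂ = -0.0869, θ₃ = 0.5239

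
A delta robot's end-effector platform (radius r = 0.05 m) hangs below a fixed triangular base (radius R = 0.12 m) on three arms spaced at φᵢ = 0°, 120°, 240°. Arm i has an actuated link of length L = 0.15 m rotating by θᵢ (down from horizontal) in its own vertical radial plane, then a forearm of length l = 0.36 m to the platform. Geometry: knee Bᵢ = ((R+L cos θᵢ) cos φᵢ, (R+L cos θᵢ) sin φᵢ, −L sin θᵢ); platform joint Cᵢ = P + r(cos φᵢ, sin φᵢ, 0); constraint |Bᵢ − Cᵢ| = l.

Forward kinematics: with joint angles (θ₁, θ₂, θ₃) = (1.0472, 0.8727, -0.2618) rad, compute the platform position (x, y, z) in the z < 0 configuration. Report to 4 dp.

(-0.1222, -0.1498, -0.3190)

φ1=0.0°: virtual centre (0.1450, 0.0000, -0.1299), radius l
arm 2 at φ=120.0°: e+L cos θ2 = 0.1664;  S2 = (-0.0832, 0.1441, -0.1149)
φ3=240.0°: virtual centre (-0.1074, -0.1861, 0.0388), radius l
|S₂|²−|S₁|² = 0.0030;  |S₃|²−|S₁|² = 0.0098
[-0.4564 0.2882 0.0300]·P = 0.0030;  [-0.5049 -0.3722 0.3375]·P = 0.0098
Cramer: x(z) = -0.0125+0.3438z;  y(z) = -0.0094+0.4403z
quadratic in z: (1.3121)z²+(0.1433)z+(-0.0878)=0, √Δ=0.6939 → z ∈ {-0.3190, 0.2098}; z = -0.3190 (taking z<0)
x = -0.1222, y = -0.1498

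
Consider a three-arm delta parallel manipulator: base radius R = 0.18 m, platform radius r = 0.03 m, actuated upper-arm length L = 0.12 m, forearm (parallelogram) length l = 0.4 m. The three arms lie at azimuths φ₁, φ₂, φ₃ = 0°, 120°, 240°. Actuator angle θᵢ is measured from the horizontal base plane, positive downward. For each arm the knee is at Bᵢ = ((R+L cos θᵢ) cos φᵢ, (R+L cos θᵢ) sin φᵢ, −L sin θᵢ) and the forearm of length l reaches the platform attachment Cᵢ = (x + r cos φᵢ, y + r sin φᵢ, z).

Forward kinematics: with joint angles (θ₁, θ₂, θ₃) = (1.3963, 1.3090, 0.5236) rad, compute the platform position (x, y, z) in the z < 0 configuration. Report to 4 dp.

(-0.0619, -0.0871, -0.4317)

φ1=0.0°: virtual centre (0.1708, 0.0000, -0.1182), radius l
φ2=120.0°: virtual centre (-0.0905, 0.1568, -0.1159), radius l
φ3=240.0°: virtual centre (-0.1270, -0.2199, -0.0600), radius l
eliminate P² terms by subtracting sphere 1 from 2 and 3
plane₁₂: -0.5227x+0.3136y+0.0045z = 0.0031
det = 0.4167;  x = -0.0220+0.0924z,  y = -0.0269+0.1395z
sphere 1 gives Az²+Bz+C=0 with A=1.0280, B=0.1932, C=-0.1081;  B²−4AC=0.4820;  roots -0.4317, 0.2437;  negative root z = -0.4317
x = -0.0619, y = -0.0871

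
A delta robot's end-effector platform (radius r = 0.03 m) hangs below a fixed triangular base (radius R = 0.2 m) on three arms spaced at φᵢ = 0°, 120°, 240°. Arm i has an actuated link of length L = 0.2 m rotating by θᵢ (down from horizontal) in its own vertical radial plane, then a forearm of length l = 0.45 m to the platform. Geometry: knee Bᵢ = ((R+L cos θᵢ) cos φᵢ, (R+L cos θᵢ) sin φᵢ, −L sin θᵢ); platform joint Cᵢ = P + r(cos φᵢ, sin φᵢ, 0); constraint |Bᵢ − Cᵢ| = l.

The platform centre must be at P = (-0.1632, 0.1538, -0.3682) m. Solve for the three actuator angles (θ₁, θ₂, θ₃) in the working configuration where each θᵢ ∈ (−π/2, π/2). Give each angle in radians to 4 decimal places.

θ₁ = 1.3089, θ₂ = -0.2615, θ₃ = 0.9599

arm 1 (φ=0.0°): x'=-0.1632, y'=0.1538
  e−x'=0.3332;  (l²−L²−(e−x')²−y'²−z²)/2L = -0.2694
  √(A²+B²)=0.4966;  θ1 = -0.8353+2.1441 ≈ 1.3089
φ2=120.0° → target in arm frame (0.2148, 0.0644)
  e−x'=-0.0448;  (l²−L²−(e−x')²−y'²−z²)/2L = 0.0519
  γ=atan2(-0.3682,-0.0448)=-1.6919;  ψ=arccos(0.1400)=1.4303;  θ2=γ+ψ≈-0.2615
φ3=240.0° → target in arm frame (-0.0516, -0.2182)
  A=0.2216, B=-0.3682, C=(l²−L²−A²−y'²−z²)/(2L)=-0.1745
  θ3 = atan2(B,A) + arccos(C/0.4297) = 0.9599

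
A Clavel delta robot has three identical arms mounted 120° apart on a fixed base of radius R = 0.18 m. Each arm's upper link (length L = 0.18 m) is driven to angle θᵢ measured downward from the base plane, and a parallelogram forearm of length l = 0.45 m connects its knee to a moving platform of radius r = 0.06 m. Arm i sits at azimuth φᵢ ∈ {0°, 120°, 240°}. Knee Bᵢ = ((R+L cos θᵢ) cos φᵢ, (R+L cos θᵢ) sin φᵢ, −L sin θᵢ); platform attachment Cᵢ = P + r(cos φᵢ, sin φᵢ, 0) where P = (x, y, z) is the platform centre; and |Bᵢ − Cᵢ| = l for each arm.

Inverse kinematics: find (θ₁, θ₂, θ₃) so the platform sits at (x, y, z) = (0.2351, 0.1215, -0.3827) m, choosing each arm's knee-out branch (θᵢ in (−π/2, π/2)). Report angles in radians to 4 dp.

φ1=0.0° → target in arm frame (0.2351, 0.1215)
  A cos θ + B sin θ = C:  -0.1151·cos θ + -0.3827·sin θ = -0.0121
  θ1 = atan2(B,A) + arccos(C/0.3996) = -0.2618
rotate P by −φ2: (-0.0123, -0.2644, -0.3827)
  A=0.1323, B=-0.3827, C=(l²−L²−A²−y'²−z²)/(2L)=-0.1771
  θ2 = atan2(B,A) + arccos(C/0.4049) = 0.7855
φ3=240.0° → target in arm frame (-0.2228, 0.1429)
  e−x'=0.3428;  (l²−L²−(e−x')²−y'²−z²)/2L = -0.3174
  √(A²+B²)=0.5138;  θ3 = -0.8404+2.2367 ≈ 1.3963

θ₁ = -0.2618, θ₂ = 0.7855, θ₃ = 1.3963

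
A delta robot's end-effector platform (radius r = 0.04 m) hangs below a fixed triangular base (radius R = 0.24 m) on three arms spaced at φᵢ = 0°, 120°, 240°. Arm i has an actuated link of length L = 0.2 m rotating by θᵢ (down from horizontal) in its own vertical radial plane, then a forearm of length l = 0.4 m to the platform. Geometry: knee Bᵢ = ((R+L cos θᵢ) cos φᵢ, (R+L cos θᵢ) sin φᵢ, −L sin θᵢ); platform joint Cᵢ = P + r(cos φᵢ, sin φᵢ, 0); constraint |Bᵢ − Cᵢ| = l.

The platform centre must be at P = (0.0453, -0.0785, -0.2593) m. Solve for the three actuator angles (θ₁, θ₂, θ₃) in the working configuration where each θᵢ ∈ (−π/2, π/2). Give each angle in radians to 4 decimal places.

θ₁ = 0.3491, θ₂ = 1.0472, θ₃ = 0.3489

arm 1 (φ=0.0°): x'=0.0453, y'=-0.0785
  A cos θ + B sin θ = C:  0.1547·cos θ + -0.2593·sin θ = 0.0567
  γ=atan2(-0.2593,0.1547)=-1.0329;  ψ=arccos(0.1877)=1.3820;  θ1=γ+ψ≈0.3491
arm 2 (φ=120.0°): x'=-0.0906, y'=0.0000
  A=0.2906, B=-0.2593, C=(l²−L²−A²−y'²−z²)/(2L)=-0.0793
  √(A²+B²)=0.3895;  θ2 = -0.7285+1.7757 ≈ 1.0472
arm 3 (φ=240.0°): x'=0.0453, y'=0.0785
  A cos θ + B sin θ = C:  0.1547·cos θ + -0.2593·sin θ = 0.0567
  √(A²+B²)=0.3019;  θ3 = -1.0330+1.3819 ≈ 0.3489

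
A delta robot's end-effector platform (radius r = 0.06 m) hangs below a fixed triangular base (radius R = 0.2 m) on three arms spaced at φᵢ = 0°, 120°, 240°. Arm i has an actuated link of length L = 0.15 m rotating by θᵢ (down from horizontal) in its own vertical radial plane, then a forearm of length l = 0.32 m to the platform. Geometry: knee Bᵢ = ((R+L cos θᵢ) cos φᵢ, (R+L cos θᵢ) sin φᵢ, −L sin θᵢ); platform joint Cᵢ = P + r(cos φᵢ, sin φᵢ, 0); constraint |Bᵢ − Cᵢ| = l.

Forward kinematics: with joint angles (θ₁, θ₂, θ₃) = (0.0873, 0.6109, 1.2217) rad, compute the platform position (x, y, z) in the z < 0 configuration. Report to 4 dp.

φ1=0.0°: virtual centre (0.2894, 0.0000, -0.0131), radius l
arm 2 at φ=120.0°: e+L cos θ2 = 0.2629;  S2 = (-0.1314, 0.2277, -0.0860)
arm 3 at φ=240.0°: e+L cos θ3 = 0.1913;  S3 = (-0.0957, -0.1657, -0.1410)
eliminate P² terms by subtracting sphere 1 from 2 and 3
[-0.8417 0.4553 -0.1459]·P = -0.0074;  [-0.7702 -0.3314 -0.2557]·P = -0.0275
det = 0.6296;  x = 0.0238+-0.2618z,  y = 0.0276+-0.1634z
sphere 1 gives Az²+Bz+C=0 with A=1.0952, B=0.1562, C=-0.0309;  B²−4AC=0.1598;  roots -0.2538, 0.1112;  negative root z = -0.2538
x = 0.0902, y = 0.0691

(0.0902, 0.0691, -0.2538)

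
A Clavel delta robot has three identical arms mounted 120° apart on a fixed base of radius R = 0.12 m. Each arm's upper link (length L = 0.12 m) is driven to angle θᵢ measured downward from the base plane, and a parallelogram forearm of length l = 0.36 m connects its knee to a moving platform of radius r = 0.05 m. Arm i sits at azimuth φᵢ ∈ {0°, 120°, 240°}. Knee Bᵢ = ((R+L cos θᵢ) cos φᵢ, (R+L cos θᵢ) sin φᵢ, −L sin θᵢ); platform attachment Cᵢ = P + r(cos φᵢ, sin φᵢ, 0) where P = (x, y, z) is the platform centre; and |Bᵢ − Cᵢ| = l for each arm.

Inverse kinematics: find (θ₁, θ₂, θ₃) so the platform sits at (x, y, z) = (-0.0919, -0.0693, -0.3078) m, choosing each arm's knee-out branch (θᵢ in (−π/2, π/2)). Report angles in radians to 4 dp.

φ1=0.0° → target in arm frame (-0.0919, -0.0693)
  A cos θ + B sin θ = C:  0.1619·cos θ + -0.3078·sin θ = -0.0440
  √(A²+B²)=0.3478;  θ1 = -1.0866+1.6976 ≈ 0.6110
arm 2 (φ=120.0°): x'=-0.0141, y'=0.1142
  A=0.0841, B=-0.3078, C=(l²−L²−A²−y'²−z²)/(2L)=0.0014
  θ2 = atan2(B,A) + arccos(C/0.3191) = 0.2622
arm 3 (φ=240.0°): x'=0.1060, y'=-0.0449
  A=-0.0360, B=-0.3078, C=(l²−L²−A²−y'²−z²)/(2L)=0.0714
  θ3 = atan2(B,A) + arccos(C/0.3099) = -0.3490

θ₁ = 0.6110, θ₂ = 0.2622, θ₃ = -0.3490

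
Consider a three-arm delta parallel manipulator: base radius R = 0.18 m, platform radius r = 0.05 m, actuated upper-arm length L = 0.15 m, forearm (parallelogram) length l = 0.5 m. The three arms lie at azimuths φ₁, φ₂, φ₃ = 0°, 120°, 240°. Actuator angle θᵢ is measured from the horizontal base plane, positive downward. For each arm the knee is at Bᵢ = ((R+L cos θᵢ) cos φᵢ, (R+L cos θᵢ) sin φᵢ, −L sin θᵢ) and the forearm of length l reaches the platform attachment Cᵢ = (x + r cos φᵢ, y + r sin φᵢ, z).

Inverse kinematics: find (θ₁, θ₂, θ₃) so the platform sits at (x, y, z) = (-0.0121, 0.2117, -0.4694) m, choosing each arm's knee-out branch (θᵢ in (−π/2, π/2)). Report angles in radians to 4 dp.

θ₁ = 0.6980, θ₂ = -0.0874, θ₃ = 1.2217

arm 1 (φ=0.0°): x'=-0.0121, y'=0.2117
  e−x'=0.1421;  (l²−L²−(e−x')²−y'²−z²)/2L = -0.1928
  γ=atan2(-0.4694,0.1421)=-1.2768;  ψ=arccos(-0.3932)=1.9749;  θ1=γ+ψ≈0.6980
φ2=120.0° → target in arm frame (0.1894, -0.0954)
  A=-0.0594, B=-0.4694, C=(l²−L²−A²−y'²−z²)/(2L)=-0.0182
  θ2 = atan2(B,A) + arccos(C/0.4731) = -0.0874
arm 3 (φ=240.0°): x'=-0.1773, y'=-0.1163
  e−x'=0.3073;  (l²−L²−(e−x')²−y'²−z²)/2L = -0.3360
  θ3 = atan2(B,A) + arccos(C/0.5610) = 1.2217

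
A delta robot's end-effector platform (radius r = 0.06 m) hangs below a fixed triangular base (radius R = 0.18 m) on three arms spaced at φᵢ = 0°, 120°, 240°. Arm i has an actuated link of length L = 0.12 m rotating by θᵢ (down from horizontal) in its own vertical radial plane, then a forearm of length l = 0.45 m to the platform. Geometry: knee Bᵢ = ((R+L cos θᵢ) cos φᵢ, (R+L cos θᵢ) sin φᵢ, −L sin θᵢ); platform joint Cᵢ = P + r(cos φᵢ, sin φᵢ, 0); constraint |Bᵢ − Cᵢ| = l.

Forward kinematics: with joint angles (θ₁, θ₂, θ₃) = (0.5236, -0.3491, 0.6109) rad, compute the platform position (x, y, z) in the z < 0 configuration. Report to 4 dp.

O1 = (0.2239·cos0.0°, 0.2239·sin0.0°, -0.0600) = (0.2239, 0.0000, -0.0600)
O2 = (0.2328·cos120.0°, 0.2328·sin120.0°, 0.0410) = (-0.1164, 0.2016, 0.0410)
φ3=240.0°: virtual centre (-0.1091, -0.1890, -0.0688), radius l
|O₂|²−|O₁|² = 0.0021;  |O₃|²−|O₁|² = -0.0014
linear system: -0.6806x+0.4032y = 0.0021−0.2021z; -0.6661x+-0.3781y = -0.0014−-0.0177z
Cramer: x(z) = -0.0005+0.1318z;  y(z) = 0.0044-0.2788z
into |P−O₁|² = l²: 1.0951z² + 0.0584z + -0.1485 = 0;  Δ = 0.6540;  z = -0.3959 or 0.3426 → z<0 root = -0.3959
x = -0.0527, y = 0.1148

(-0.0527, 0.1148, -0.3959)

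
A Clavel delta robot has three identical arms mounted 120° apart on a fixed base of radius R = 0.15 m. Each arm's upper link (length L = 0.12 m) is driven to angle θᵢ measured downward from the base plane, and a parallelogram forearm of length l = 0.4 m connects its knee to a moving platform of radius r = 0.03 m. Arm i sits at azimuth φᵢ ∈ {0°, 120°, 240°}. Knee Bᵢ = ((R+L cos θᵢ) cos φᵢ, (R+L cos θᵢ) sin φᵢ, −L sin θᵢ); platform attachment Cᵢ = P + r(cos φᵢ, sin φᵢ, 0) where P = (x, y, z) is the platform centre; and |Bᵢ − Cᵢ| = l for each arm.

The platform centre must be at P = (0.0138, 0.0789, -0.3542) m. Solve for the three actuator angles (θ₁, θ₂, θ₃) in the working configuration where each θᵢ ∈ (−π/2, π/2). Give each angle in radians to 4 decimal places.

φ1=0.0° → target in arm frame (0.0138, 0.0789)
  e−x'=0.1062;  (l²−L²−(e−x')²−y'²−z²)/2L = 0.0110
  γ=atan2(-0.3542,0.1062)=-1.2795;  ψ=arccos(0.0297)=1.5411;  θ1=γ+ψ≈0.2616
arm 2 (φ=120.0°): x'=0.0614, y'=-0.0514
  A=0.0586, B=-0.3542, C=(l²−L²−A²−y'²−z²)/(2L)=0.0586
  √(A²+B²)=0.3590;  θ2 = -1.4069+1.4068 ≈ -0.0002
rotate P by −φ3: (-0.0752, -0.0275, -0.3542)
  A cos θ + B sin θ = C:  0.1952·cos θ + -0.3542·sin θ = -0.0780
  θ3 = atan2(B,A) + arccos(C/0.4044) = 0.6979

θ₁ = 0.2616, θ₂ = -0.0002, θ₃ = 0.6979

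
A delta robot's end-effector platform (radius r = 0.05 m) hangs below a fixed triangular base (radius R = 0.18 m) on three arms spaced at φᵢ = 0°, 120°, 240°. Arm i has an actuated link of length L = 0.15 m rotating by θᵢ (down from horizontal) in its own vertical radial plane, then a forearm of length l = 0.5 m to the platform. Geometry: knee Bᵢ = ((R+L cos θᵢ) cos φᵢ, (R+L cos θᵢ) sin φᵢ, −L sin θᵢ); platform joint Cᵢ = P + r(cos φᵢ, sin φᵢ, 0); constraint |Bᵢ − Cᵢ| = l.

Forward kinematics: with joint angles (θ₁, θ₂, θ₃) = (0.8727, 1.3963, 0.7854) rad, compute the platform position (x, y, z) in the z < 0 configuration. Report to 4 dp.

(0.0444, -0.1056, -0.5685)

φ1=0.0°: virtual centre (0.2264, 0.0000, -0.1149), radius l
arm 2 at φ=120.0°: e+L cos θ2 = 0.1560;  O2 = (-0.0780, 0.1351, -0.1477)
arm 3 at φ=240.0°: e+L cos θ3 = 0.2361;  O3 = (-0.1180, -0.2044, -0.1061)
subtract pairs → two planes through P
[-0.6089 0.2703 -0.0656]·P = -0.0183;  [-0.6889 -0.4089 0.0177]·P = 0.0025
Cramer: x(z) = 0.0156-0.0507z;  y(z) = -0.0325+0.1286z
sphere 1 gives Az²+Bz+C=0 with A=1.0191, B=0.2428, C=-0.1913;  B²−4AC=0.8388;  roots -0.5685, 0.3302;  negative root z = -0.5685
x = 0.0444, y = -0.1056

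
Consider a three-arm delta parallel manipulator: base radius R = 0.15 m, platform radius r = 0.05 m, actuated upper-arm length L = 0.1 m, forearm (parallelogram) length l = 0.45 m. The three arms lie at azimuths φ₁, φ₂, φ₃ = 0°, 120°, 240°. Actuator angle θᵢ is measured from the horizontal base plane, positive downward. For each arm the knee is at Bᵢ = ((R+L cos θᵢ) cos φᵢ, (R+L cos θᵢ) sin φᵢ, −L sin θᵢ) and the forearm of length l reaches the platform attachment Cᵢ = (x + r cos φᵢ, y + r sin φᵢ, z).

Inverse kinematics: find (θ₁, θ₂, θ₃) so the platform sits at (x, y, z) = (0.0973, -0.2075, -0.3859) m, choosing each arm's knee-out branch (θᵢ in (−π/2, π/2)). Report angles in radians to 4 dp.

θ₁ = 0.0003, θ₂ = 1.3964, θ₃ = -0.1743

rotate P by −φ1: (0.0973, -0.2075, -0.3859)
  e−x'=0.0027;  (l²−L²−(e−x')²−y'²−z²)/2L = 0.0026
  γ=atan2(-0.3859,0.0027)=-1.5638;  ψ=arccos(0.0067)=1.5641;  θ1=γ+ψ≈0.0003
φ2=120.0° → target in arm frame (-0.2284, 0.0195)
  A cos θ + B sin θ = C:  0.3284·cos θ + -0.3859·sin θ = -0.3231
  √(A²+B²)=0.5067;  θ2 = -0.8658+2.2622 ≈ 1.3964
φ3=240.0° → target in arm frame (0.1311, 0.1880)
  A cos θ + B sin θ = C:  -0.0311·cos θ + -0.3859·sin θ = 0.0363
  √(A²+B²)=0.3871;  θ3 = -1.6511+1.4768 ≈ -0.1743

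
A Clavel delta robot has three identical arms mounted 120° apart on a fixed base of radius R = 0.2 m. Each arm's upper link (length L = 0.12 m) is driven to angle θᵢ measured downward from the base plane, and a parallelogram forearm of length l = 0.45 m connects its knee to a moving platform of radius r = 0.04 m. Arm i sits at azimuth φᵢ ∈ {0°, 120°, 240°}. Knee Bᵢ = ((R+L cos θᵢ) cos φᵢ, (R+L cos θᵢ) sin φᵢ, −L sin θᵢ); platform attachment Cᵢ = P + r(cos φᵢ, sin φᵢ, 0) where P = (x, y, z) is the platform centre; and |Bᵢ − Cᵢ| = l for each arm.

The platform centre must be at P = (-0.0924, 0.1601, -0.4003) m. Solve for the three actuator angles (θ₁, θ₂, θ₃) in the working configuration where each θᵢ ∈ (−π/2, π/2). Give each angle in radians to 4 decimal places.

arm 1 (φ=0.0°): x'=-0.0924, y'=0.1601
  A=0.2524, B=-0.4003, C=(l²−L²−A²−y'²−z²)/(2L)=-0.2562
  γ=atan2(-0.4003,0.2524)=-1.0082;  ψ=arccos(-0.5413)=2.1428;  θ1=γ+ψ≈1.1345
arm 2 (φ=120.0°): x'=0.1849, y'=0.0000
  A=-0.0249, B=-0.4003, C=(l²−L²−A²−y'²−z²)/(2L)=0.1135
  √(A²+B²)=0.4011;  θ2 = -1.6328+1.2839 ≈ -0.3489
φ3=240.0° → target in arm frame (-0.0925, -0.1601)
  A=0.2525, B=-0.4003, C=(l²−L²−A²−y'²−z²)/(2L)=-0.2562
  θ3 = atan2(B,A) + arccos(C/0.4733) = 1.1348

θ₁ = 1.1345, θ₂ = -0.3489, θ₃ = 1.1348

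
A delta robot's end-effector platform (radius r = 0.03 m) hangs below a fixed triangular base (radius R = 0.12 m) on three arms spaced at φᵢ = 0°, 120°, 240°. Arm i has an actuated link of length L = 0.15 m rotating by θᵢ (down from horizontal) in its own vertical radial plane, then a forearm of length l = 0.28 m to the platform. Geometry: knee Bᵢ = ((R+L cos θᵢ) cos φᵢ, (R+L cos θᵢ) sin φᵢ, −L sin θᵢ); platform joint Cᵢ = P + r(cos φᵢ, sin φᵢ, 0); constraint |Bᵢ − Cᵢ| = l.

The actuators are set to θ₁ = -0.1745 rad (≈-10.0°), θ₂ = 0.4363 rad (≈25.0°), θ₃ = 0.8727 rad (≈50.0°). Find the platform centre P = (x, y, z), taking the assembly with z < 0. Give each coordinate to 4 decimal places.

(0.0781, 0.0431, -0.1999)

φ1=0.0°: virtual centre (0.2377, 0.0000, 0.0260), radius l
arm 2 at φ=120.0°: (R−r)+L cos θ2 = 0.2259;  S2 = (-0.1130, 0.1957, -0.0634)
φ3=240.0°: virtual centre (-0.0932, -0.1614, -0.1149), radius l
eliminate P² terms by subtracting sphere 1 from 2 and 3
plane₁₂: -0.7014x+0.3914y+-0.1789z = -0.0021
Cramer: x(z) = 0.0089-0.3462z;  y(z) = 0.0105-0.1634z
into |P−S₁|² = l²: 1.1466z² + 0.1030z + -0.0252 = 0;  Δ = 0.1263;  z = -0.1999 or 0.1101 → z<0 root = -0.1999
x = 0.0781, y = 0.0431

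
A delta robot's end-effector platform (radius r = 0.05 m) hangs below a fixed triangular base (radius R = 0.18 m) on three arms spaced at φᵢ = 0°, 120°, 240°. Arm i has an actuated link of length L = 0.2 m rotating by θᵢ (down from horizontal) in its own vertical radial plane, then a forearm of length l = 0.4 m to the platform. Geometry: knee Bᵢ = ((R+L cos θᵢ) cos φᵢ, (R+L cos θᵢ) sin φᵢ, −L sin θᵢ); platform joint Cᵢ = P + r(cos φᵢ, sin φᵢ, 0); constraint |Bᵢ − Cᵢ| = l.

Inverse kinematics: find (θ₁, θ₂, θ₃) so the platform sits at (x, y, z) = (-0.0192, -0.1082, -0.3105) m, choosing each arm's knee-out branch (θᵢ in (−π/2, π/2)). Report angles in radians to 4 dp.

φ1=0.0° → target in arm frame (-0.0192, -0.1082)
  e−x'=0.1492;  (l²−L²−(e−x')²−y'²−z²)/2L = -0.0259
  γ=atan2(-0.3105,0.1492)=-1.1229;  ψ=arccos(-0.0753)=1.6462;  θ1=γ+ψ≈0.5233
rotate P by −φ2: (-0.0841, 0.0707, -0.3105)
  e−x'=0.2141;  (l²−L²−(e−x')²−y'²−z²)/2L = -0.0681
  γ=atan2(-0.3105,0.2141)=-0.9671;  ψ=arccos(-0.1806)=1.7524;  θ2=γ+ψ≈0.7853
rotate P by −φ3: (0.1033, 0.0375, -0.3105)
  A cos θ + B sin θ = C:  0.0267·cos θ + -0.3105·sin θ = 0.0537
  θ3 = atan2(B,A) + arccos(C/0.3116) = -0.0874

θ₁ = 0.5233, θ₂ = 0.7853, θ₃ = -0.0874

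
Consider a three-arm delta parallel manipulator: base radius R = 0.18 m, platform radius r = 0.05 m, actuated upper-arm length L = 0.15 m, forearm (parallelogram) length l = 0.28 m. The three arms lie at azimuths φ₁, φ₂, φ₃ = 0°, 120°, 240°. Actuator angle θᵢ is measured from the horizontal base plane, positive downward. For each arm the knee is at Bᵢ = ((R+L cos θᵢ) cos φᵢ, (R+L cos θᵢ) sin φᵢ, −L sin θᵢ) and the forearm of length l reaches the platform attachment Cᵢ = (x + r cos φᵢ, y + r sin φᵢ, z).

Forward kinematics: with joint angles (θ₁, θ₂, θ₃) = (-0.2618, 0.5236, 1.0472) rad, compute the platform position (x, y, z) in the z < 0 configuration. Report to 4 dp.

φ1=0.0°: virtual centre (0.2749, 0.0000, 0.0388), radius l
arm 2 at φ=120.0°: (R−r)+L cos θ2 = 0.2599;  centre 2 = (-0.1300, 0.2251, -0.0750)
centre 3 = (0.2050·cos240.0°, 0.2050·sin240.0°, -0.1299) = (-0.1025, -0.1775, -0.1299)
|centre ₂|²−|centre ₁|² = -0.0039;  |centre ₃|²−|centre ₁|² = -0.0182
linear system: -0.8097x+0.4502y = -0.0039−-0.2276z; -0.7548x+-0.3551y = -0.0182−-0.3375z
det = 0.6273;  x = 0.0152+-0.3710z,  y = 0.0188+-0.1617z
into |P−centre ₁|² = l²: 1.1638z² + 0.1090z + -0.0091 = 0;  Δ = 0.0544;  z = -0.1470 or 0.0534 → z<0 root = -0.1470
x = 0.0698, y = 0.0425

(0.0698, 0.0425, -0.1470)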